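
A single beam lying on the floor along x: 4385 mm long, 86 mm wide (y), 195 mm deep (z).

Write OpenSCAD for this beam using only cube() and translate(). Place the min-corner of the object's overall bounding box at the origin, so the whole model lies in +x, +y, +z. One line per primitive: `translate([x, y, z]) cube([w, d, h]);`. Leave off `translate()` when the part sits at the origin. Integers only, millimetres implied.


cube([4385, 86, 195]);


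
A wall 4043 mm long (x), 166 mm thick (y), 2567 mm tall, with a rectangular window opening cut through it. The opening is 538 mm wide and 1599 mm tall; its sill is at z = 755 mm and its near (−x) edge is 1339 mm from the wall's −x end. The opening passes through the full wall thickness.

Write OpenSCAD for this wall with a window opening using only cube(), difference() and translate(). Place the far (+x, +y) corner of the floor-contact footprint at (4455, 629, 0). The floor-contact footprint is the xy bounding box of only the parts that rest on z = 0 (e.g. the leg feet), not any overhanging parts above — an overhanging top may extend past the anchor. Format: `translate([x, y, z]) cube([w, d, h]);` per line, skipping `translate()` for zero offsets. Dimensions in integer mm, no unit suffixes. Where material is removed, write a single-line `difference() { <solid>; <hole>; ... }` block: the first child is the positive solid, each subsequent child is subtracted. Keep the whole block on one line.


difference() { translate([412, 463, 0]) cube([4043, 166, 2567]); translate([1751, 463, 755]) cube([538, 166, 1599]); }


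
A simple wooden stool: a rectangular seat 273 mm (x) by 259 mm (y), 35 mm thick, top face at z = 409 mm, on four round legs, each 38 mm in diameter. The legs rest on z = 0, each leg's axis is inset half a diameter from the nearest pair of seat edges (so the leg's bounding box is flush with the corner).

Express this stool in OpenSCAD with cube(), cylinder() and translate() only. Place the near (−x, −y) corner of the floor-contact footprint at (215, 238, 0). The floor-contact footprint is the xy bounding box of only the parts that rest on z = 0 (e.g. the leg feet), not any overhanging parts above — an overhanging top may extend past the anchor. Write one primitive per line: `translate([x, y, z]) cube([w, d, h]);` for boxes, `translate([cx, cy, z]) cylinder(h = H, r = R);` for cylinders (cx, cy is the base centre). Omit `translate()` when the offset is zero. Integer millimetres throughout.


translate([215, 238, 374]) cube([273, 259, 35]);
translate([234, 257, 0]) cylinder(h = 374, r = 19);
translate([469, 257, 0]) cylinder(h = 374, r = 19);
translate([234, 478, 0]) cylinder(h = 374, r = 19);
translate([469, 478, 0]) cylinder(h = 374, r = 19);


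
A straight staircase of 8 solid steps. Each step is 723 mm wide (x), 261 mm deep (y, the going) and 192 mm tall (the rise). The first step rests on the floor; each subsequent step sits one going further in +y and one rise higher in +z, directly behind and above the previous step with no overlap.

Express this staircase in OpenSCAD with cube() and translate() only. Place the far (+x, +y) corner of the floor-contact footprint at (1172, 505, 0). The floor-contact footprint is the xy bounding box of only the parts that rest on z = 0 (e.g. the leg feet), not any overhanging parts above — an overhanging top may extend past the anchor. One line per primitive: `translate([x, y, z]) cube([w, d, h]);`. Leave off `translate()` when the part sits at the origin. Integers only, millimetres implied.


translate([449, 244, 0]) cube([723, 261, 192]);
translate([449, 505, 192]) cube([723, 261, 192]);
translate([449, 766, 384]) cube([723, 261, 192]);
translate([449, 1027, 576]) cube([723, 261, 192]);
translate([449, 1288, 768]) cube([723, 261, 192]);
translate([449, 1549, 960]) cube([723, 261, 192]);
translate([449, 1810, 1152]) cube([723, 261, 192]);
translate([449, 2071, 1344]) cube([723, 261, 192]);


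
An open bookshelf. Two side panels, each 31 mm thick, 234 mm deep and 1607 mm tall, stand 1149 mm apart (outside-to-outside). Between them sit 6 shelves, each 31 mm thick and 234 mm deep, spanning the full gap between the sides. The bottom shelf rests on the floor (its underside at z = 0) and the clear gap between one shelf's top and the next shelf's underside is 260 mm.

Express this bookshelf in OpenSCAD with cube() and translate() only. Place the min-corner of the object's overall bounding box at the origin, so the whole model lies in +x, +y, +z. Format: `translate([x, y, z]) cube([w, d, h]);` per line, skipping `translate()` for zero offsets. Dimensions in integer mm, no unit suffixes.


cube([31, 234, 1607]);
translate([1118, 0, 0]) cube([31, 234, 1607]);
translate([31, 0, 0]) cube([1087, 234, 31]);
translate([31, 0, 291]) cube([1087, 234, 31]);
translate([31, 0, 582]) cube([1087, 234, 31]);
translate([31, 0, 873]) cube([1087, 234, 31]);
translate([31, 0, 1164]) cube([1087, 234, 31]);
translate([31, 0, 1455]) cube([1087, 234, 31]);


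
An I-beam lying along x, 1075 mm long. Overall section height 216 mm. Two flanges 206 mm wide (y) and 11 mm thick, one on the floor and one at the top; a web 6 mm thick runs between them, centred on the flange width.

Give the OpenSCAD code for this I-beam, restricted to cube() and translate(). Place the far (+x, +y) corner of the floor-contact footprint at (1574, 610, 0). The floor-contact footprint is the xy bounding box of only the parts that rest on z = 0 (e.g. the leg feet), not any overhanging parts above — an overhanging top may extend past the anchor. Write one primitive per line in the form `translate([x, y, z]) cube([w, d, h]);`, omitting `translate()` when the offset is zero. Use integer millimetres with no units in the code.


translate([499, 404, 0]) cube([1075, 206, 11]);
translate([499, 504, 11]) cube([1075, 6, 194]);
translate([499, 404, 205]) cube([1075, 206, 11]);


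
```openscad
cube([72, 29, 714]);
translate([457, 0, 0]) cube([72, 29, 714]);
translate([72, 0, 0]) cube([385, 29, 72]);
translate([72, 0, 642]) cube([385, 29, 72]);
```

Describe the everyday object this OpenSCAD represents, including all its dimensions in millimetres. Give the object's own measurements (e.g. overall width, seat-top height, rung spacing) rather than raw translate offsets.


A rectangular picture frame lying in the x–z plane (depth along y). The opening is 385 mm wide (x) by 570 mm tall (z), surrounded by a border 72 mm wide on all four sides. The frame is 29 mm deep and is made of two full-height vertical stiles with two horizontal rails fitted between them.


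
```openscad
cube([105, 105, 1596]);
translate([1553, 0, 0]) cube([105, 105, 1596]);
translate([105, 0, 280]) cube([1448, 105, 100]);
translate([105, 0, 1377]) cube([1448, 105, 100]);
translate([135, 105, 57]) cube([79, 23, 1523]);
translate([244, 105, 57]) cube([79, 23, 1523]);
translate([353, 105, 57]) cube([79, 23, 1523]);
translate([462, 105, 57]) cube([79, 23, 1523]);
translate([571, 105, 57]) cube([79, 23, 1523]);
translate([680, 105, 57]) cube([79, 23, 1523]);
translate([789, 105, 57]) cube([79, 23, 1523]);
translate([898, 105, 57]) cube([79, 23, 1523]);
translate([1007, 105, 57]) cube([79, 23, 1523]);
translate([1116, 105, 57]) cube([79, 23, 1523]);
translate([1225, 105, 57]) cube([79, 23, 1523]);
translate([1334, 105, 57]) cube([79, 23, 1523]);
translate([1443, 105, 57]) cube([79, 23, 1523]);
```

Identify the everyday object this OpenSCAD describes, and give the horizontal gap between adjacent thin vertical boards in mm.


A fence section. The picket gap is 30 mm.

Two posts, two rails, 13 pickets — a fence section. Span 1448 mm holds 13 pickets of 79 mm with 14 equal gaps: ⌊(1448 − 13·79) / 14⌋ = 30 mm.


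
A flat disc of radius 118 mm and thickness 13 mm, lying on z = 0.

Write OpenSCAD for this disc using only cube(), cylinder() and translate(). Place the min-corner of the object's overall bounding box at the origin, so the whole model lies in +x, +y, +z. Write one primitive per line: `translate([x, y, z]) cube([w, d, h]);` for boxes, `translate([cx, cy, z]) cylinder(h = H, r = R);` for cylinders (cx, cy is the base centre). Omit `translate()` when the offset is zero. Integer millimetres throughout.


translate([118, 118, 0]) cylinder(h = 13, r = 118);


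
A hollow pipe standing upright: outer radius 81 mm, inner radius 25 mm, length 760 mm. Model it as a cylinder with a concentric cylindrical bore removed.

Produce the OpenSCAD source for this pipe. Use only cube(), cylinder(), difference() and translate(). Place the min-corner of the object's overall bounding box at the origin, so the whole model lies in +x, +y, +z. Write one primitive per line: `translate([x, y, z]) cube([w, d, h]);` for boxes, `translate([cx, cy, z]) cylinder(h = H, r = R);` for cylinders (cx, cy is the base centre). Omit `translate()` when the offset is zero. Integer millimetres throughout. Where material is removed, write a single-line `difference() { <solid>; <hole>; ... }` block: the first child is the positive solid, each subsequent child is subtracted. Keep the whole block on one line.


difference() { translate([81, 81, 0]) cylinder(h = 760, r = 81); translate([81, 81, 0]) cylinder(h = 760, r = 25); }


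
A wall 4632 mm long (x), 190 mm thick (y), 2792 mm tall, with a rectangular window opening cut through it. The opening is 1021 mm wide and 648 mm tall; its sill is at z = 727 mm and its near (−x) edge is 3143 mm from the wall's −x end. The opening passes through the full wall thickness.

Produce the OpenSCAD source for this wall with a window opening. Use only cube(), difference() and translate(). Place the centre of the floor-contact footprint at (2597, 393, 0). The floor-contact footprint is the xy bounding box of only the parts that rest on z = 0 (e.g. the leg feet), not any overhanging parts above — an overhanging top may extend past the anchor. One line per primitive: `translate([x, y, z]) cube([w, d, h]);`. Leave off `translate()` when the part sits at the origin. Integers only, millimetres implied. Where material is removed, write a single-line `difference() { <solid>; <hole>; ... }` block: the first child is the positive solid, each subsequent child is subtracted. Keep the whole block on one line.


difference() { translate([281, 298, 0]) cube([4632, 190, 2792]); translate([3424, 298, 727]) cube([1021, 190, 648]); }


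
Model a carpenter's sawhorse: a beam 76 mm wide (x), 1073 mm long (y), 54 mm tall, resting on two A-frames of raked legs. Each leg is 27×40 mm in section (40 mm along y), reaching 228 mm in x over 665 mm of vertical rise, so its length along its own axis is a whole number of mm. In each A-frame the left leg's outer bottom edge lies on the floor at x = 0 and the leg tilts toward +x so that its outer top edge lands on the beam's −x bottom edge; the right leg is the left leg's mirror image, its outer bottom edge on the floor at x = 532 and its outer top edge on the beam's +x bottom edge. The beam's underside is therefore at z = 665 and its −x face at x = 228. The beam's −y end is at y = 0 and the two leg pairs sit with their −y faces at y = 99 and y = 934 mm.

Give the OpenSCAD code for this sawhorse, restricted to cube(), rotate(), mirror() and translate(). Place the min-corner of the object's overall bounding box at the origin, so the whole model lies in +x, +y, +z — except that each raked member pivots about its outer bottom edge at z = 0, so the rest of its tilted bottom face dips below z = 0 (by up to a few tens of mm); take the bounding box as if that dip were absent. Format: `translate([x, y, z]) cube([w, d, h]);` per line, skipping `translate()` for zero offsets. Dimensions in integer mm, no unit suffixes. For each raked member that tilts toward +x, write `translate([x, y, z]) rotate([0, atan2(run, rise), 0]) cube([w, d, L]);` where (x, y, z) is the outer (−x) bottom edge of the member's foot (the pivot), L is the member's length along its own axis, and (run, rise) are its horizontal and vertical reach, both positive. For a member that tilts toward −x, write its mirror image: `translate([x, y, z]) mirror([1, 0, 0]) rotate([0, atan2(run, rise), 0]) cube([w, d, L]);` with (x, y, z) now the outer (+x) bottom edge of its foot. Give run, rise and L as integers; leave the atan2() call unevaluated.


translate([228, 0, 665]) cube([76, 1073, 54]);
translate([0, 99, 0]) rotate([0, atan2(228, 665), 0]) cube([27, 40, 703]);
translate([532, 99, 0]) mirror([1, 0, 0]) rotate([0, atan2(228, 665), 0]) cube([27, 40, 703]);
translate([0, 934, 0]) rotate([0, atan2(228, 665), 0]) cube([27, 40, 703]);
translate([532, 934, 0]) mirror([1, 0, 0]) rotate([0, atan2(228, 665), 0]) cube([27, 40, 703]);


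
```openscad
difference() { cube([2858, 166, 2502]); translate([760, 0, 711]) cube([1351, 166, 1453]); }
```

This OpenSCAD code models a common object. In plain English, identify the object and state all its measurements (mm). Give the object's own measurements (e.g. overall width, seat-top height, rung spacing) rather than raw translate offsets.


A wall 2858 mm long (x), 166 mm thick (y), 2502 mm tall, with a rectangular window opening cut through it. The opening is 1351 mm wide and 1453 mm tall; its sill is at z = 711 mm and its near (−x) edge is 760 mm from the wall's −x end. The opening passes through the full wall thickness.


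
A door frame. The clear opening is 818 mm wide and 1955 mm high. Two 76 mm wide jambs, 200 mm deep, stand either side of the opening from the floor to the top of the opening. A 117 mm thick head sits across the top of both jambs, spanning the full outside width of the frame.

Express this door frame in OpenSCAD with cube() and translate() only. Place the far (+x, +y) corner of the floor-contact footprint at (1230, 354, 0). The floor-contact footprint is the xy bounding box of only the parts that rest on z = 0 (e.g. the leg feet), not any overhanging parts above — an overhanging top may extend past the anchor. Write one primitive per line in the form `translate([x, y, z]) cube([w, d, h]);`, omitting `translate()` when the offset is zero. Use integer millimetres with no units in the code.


translate([260, 154, 0]) cube([76, 200, 1955]);
translate([1154, 154, 0]) cube([76, 200, 1955]);
translate([260, 154, 1955]) cube([970, 200, 117]);


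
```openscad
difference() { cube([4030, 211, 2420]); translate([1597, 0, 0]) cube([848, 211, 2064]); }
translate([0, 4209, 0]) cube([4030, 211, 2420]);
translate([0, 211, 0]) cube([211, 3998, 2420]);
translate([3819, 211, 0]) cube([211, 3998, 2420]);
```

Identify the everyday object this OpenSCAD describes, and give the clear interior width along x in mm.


A single room. The interior width is 3608 mm.

Four walls enclosing a rectangle with a door in the front wall — a room. Outside width 4030 minus two 211 mm walls gives 3608 mm.


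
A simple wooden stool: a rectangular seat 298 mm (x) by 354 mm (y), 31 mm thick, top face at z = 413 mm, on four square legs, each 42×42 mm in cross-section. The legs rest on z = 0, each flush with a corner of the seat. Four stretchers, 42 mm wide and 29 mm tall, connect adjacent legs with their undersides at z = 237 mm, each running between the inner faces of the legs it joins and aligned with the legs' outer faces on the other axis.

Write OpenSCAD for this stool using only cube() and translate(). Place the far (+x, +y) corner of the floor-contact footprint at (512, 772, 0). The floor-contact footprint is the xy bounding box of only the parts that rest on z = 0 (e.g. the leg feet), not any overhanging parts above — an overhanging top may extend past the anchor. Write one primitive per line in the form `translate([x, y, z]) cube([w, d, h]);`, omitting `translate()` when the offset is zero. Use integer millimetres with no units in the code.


// leg_h = 413 - 31 = 382
// stretcher span = 298 - 2*42 = 214
translate([214, 418, 382]) cube([298, 354, 31]);
translate([214, 418, 0]) cube([42, 42, 382]);
translate([470, 418, 0]) cube([42, 42, 382]);
translate([214, 730, 0]) cube([42, 42, 382]);
translate([470, 730, 0]) cube([42, 42, 382]);
translate([256, 418, 237]) cube([214, 42, 29]);
translate([256, 730, 237]) cube([214, 42, 29]);
translate([214, 460, 237]) cube([42, 270, 29]);
translate([470, 460, 237]) cube([42, 270, 29]);


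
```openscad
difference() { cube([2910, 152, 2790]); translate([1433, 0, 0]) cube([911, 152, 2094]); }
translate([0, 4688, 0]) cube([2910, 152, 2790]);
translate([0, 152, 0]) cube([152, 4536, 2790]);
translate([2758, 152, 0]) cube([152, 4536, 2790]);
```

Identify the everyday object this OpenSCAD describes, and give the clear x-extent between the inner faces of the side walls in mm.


A single room. The interior width is 2606 mm.

Four walls enclosing a rectangle with a door in the front wall — a room. Outside width 2910 minus two 152 mm walls gives 2606 mm.


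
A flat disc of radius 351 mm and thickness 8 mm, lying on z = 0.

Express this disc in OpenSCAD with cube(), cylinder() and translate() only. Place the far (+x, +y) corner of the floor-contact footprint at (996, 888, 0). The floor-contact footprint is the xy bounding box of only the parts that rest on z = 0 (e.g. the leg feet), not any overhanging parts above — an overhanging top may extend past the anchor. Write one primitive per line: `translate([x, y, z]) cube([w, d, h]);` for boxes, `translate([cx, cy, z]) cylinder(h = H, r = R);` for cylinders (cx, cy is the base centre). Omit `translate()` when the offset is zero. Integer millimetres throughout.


translate([645, 537, 0]) cylinder(h = 8, r = 351);


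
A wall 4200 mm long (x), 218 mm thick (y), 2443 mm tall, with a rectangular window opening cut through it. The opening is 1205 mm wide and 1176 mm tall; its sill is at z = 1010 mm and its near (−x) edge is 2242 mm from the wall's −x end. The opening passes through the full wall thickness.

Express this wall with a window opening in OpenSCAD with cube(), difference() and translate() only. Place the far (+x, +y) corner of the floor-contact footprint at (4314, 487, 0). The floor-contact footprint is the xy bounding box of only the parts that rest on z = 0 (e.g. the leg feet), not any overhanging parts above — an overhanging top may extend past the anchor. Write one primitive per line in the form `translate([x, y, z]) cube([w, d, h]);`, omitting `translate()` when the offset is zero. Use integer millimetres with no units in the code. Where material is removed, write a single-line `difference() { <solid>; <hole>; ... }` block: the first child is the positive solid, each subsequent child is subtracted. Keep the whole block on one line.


difference() { translate([114, 269, 0]) cube([4200, 218, 2443]); translate([2356, 269, 1010]) cube([1205, 218, 1176]); }


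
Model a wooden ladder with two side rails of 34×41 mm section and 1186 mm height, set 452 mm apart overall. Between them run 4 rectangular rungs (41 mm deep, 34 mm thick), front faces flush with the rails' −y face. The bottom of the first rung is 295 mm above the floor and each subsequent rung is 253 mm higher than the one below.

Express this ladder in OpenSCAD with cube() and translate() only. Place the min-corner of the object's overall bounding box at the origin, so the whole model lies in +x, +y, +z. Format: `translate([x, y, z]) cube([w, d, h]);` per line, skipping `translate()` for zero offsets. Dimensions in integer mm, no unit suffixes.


cube([34, 41, 1186]);
translate([418, 0, 0]) cube([34, 41, 1186]);
translate([34, 0, 295]) cube([384, 41, 34]);
translate([34, 0, 548]) cube([384, 41, 34]);
translate([34, 0, 801]) cube([384, 41, 34]);
translate([34, 0, 1054]) cube([384, 41, 34]);


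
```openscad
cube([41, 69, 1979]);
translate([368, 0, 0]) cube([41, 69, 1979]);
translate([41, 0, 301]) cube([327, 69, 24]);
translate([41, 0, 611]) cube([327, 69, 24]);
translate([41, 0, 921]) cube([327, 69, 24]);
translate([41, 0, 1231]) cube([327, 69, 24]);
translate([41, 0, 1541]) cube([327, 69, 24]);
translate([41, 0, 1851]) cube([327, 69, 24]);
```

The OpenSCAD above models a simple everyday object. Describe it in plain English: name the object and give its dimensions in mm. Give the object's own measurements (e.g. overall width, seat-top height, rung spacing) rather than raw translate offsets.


A straight ladder. Two 41×69 mm vertical rails, 1979 mm tall, stand 409 mm apart (outside-to-outside) with their front faces coplanar on the −y side. 6 rungs, each 69 mm deep and 24 mm tall, span between the inner faces of the rails, front faces flush with the rails. The lowest rung's underside is at z = 301 mm and rungs are spaced 310 mm apart (underside to underside).


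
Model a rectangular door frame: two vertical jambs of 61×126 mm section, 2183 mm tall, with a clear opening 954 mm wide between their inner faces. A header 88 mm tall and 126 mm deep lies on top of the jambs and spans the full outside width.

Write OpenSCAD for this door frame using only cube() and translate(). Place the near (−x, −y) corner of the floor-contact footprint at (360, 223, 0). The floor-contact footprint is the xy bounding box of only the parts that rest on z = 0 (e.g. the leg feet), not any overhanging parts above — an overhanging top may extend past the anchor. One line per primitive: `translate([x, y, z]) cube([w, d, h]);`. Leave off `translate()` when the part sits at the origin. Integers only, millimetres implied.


translate([360, 223, 0]) cube([61, 126, 2183]);
translate([1375, 223, 0]) cube([61, 126, 2183]);
translate([360, 223, 2183]) cube([1076, 126, 88]);


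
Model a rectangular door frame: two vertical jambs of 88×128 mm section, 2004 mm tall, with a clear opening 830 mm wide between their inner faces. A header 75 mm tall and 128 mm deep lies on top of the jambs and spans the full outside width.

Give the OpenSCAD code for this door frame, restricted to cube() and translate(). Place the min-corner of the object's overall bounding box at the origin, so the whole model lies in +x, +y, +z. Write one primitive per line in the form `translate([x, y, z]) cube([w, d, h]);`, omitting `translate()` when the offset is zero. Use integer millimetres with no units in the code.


cube([88, 128, 2004]);
translate([918, 0, 0]) cube([88, 128, 2004]);
translate([0, 0, 2004]) cube([1006, 128, 75]);


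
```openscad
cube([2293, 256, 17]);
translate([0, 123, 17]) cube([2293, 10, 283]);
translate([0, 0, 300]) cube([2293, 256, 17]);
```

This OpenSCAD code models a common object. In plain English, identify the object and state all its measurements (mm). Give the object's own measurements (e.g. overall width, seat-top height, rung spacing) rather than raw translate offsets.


An I-beam lying along x, 2293 mm long. Overall section height 317 mm. Two flanges 256 mm wide (y) and 17 mm thick, one on the floor and one at the top; a web 10 mm thick runs between them, centred on the flange width.


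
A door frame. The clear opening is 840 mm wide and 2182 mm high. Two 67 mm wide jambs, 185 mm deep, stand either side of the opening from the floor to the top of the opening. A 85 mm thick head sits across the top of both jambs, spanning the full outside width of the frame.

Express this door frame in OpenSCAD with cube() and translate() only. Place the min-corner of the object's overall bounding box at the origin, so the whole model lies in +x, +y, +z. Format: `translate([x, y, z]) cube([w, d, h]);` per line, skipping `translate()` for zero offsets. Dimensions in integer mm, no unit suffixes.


cube([67, 185, 2182]);
translate([907, 0, 0]) cube([67, 185, 2182]);
translate([0, 0, 2182]) cube([974, 185, 85]);


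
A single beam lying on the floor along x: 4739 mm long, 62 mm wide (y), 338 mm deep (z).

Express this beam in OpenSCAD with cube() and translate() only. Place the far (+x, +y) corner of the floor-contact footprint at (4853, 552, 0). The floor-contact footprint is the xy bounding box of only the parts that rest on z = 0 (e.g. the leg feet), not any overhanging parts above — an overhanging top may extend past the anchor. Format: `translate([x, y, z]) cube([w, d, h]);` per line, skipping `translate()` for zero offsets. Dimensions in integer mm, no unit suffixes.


translate([114, 490, 0]) cube([4739, 62, 338]);


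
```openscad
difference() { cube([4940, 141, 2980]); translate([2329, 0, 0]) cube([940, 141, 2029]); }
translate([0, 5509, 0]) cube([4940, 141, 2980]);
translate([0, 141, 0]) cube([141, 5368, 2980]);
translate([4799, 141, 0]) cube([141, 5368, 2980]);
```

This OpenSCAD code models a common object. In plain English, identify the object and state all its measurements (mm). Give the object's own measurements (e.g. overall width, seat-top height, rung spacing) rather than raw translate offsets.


A single room: four walls, each 2980 mm tall and 141 mm thick, enclosing an outside footprint 4940×5650 mm (x × y), no floor or roof. The front and back walls (−y and +y sides) run the full x-width; the side walls fit between their inner faces. A door opening 940 mm wide and 2029 mm tall is cut through the front wall from the floor up, its −x edge 2329 mm from the wall's −x end.


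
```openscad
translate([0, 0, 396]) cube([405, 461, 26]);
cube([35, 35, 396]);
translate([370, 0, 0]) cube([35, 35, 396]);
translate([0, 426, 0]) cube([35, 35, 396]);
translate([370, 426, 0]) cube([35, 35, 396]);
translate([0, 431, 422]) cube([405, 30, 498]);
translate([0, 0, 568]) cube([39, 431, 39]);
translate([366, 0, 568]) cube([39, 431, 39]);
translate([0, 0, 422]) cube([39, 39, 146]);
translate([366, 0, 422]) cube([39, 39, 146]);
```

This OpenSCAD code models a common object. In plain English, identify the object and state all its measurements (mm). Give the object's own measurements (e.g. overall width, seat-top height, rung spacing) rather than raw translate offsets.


A chair. The seat is a 405×461×26 mm slab with its top at z = 422 mm, on four 35×35 mm corner legs (flush with the seat edges, standing on z = 0). A flat backrest 30 mm thick, 498 mm tall, spans the full seat width and rises from the seat top along its +y edge, rear face flush with the rear of the seat. Two armrests of 39×39 mm section run along each side from the seat's front edge to the front of the backrest, top faces 185 mm above the seat top and outer faces flush with the seat's x-edges; a 39×39 mm post under the front of each armrest stands on the seat at the front corner.


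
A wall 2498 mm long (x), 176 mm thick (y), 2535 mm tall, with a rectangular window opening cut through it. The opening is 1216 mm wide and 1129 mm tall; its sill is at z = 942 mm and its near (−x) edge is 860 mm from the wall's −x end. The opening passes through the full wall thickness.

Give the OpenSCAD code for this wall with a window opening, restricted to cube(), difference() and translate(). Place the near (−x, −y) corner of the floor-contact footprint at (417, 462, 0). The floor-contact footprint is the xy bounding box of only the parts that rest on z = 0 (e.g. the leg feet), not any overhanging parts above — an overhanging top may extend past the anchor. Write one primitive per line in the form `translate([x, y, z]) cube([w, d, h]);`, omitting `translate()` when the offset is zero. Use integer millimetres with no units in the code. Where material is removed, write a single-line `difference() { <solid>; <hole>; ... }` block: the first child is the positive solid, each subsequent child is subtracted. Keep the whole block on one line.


difference() { translate([417, 462, 0]) cube([2498, 176, 2535]); translate([1277, 462, 942]) cube([1216, 176, 1129]); }


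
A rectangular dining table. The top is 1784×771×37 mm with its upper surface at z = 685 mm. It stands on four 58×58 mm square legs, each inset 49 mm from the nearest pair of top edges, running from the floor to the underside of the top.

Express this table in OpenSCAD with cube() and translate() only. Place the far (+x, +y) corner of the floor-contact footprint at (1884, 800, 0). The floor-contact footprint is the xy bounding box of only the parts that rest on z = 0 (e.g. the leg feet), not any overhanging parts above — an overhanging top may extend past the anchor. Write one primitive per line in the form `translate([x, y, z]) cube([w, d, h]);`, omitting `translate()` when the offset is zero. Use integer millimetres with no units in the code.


translate([149, 78, 648]) cube([1784, 771, 37]);
translate([198, 127, 0]) cube([58, 58, 648]);
translate([1826, 127, 0]) cube([58, 58, 648]);
translate([198, 742, 0]) cube([58, 58, 648]);
translate([1826, 742, 0]) cube([58, 58, 648]);


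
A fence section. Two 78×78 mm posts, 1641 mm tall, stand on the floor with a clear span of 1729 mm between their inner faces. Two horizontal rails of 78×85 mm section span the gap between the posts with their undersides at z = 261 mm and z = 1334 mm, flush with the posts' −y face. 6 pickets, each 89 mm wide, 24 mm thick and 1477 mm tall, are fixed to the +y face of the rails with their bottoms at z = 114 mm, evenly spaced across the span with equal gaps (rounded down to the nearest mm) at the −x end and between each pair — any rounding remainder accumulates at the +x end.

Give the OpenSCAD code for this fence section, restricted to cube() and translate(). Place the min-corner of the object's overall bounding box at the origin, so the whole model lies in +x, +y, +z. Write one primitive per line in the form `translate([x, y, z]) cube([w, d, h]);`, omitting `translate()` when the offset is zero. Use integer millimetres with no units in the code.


cube([78, 78, 1641]);
translate([1807, 0, 0]) cube([78, 78, 1641]);
translate([78, 0, 261]) cube([1729, 78, 85]);
translate([78, 0, 1334]) cube([1729, 78, 85]);
translate([248, 78, 114]) cube([89, 24, 1477]);
translate([507, 78, 114]) cube([89, 24, 1477]);
translate([766, 78, 114]) cube([89, 24, 1477]);
translate([1025, 78, 114]) cube([89, 24, 1477]);
translate([1284, 78, 114]) cube([89, 24, 1477]);
translate([1543, 78, 114]) cube([89, 24, 1477]);


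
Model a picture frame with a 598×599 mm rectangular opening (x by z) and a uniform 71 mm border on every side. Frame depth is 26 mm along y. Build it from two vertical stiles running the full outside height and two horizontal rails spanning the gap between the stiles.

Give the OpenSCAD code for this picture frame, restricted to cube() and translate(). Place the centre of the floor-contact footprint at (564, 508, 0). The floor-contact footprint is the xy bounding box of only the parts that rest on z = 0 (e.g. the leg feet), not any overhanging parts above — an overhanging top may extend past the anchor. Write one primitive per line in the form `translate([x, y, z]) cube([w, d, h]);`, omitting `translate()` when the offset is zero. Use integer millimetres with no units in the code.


translate([194, 495, 0]) cube([71, 26, 741]);
translate([863, 495, 0]) cube([71, 26, 741]);
translate([265, 495, 0]) cube([598, 26, 71]);
translate([265, 495, 670]) cube([598, 26, 71]);


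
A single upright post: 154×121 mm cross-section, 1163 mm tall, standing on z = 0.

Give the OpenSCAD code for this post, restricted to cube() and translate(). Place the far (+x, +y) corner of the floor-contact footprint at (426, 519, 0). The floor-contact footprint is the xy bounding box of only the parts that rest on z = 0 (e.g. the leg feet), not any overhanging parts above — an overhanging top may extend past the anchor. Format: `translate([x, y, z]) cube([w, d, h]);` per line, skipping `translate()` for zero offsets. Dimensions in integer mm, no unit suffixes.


translate([272, 398, 0]) cube([154, 121, 1163]);


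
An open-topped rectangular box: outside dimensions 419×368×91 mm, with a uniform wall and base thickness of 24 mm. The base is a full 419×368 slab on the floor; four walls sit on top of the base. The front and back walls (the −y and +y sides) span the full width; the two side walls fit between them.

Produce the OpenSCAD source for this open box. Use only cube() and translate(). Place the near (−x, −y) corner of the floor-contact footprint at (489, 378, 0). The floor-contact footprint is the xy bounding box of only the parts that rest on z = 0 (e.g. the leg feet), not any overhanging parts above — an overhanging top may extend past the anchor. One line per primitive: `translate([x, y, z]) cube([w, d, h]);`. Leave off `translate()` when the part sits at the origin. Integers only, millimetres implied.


translate([489, 378, 0]) cube([419, 368, 24]);
translate([489, 378, 24]) cube([419, 24, 67]);
translate([489, 722, 24]) cube([419, 24, 67]);
translate([489, 402, 24]) cube([24, 320, 67]);
translate([884, 402, 24]) cube([24, 320, 67]);


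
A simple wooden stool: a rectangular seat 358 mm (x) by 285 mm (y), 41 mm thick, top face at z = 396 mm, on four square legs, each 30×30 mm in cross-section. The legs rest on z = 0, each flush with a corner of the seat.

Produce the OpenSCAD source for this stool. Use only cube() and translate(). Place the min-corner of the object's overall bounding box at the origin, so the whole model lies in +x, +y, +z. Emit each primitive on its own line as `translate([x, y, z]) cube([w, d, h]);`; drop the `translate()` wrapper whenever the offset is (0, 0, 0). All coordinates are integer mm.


translate([0, 0, 355]) cube([358, 285, 41]);
cube([30, 30, 355]);
translate([328, 0, 0]) cube([30, 30, 355]);
translate([0, 255, 0]) cube([30, 30, 355]);
translate([328, 255, 0]) cube([30, 30, 355]);


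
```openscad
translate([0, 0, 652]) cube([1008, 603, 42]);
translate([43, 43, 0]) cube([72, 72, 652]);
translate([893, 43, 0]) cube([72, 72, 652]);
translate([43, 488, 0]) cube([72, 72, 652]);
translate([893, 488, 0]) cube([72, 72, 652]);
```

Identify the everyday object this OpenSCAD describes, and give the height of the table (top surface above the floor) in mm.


A table. The table height is 694 mm.

A 1008×603×42 slab sits at z = 652 on four 72 mm square posts — a table. The top surface is at 652 + 42 = 694 mm.


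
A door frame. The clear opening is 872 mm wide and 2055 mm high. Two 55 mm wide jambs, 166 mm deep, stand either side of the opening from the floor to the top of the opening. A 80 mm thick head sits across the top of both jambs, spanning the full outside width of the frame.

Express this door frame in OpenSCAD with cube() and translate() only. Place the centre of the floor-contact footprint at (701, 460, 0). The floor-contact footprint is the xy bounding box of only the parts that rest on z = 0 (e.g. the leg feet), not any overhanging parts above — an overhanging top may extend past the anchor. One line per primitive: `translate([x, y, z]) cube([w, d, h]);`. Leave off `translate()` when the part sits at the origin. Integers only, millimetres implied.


translate([210, 377, 0]) cube([55, 166, 2055]);
translate([1137, 377, 0]) cube([55, 166, 2055]);
translate([210, 377, 2055]) cube([982, 166, 80]);


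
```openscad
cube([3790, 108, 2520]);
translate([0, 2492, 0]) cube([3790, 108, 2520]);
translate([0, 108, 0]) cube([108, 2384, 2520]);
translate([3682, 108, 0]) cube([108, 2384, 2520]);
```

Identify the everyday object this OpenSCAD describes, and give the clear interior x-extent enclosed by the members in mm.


A house (or room) frame. The interior width is 3574 mm.

Four 2520 mm walls enclosing a rectangle with no floor or roof — a room or house frame. Outside width is 3790 mm and wall thickness is 108 mm, so the interior width is 3790 − 2 × 108 = 3574 mm.


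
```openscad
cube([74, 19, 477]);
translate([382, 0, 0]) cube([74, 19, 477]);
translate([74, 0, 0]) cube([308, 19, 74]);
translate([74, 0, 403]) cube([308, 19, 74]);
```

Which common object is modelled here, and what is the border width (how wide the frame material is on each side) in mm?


A picture frame. The border width is 74 mm.

Four thin pieces enclosing a rectangular opening — a picture frame. The two full-height stiles are 477 mm tall; the top rail sits at z = 403 and is 74 mm tall, so the border above the opening is 477 − 403 = 74 mm, matching the stile x-width.


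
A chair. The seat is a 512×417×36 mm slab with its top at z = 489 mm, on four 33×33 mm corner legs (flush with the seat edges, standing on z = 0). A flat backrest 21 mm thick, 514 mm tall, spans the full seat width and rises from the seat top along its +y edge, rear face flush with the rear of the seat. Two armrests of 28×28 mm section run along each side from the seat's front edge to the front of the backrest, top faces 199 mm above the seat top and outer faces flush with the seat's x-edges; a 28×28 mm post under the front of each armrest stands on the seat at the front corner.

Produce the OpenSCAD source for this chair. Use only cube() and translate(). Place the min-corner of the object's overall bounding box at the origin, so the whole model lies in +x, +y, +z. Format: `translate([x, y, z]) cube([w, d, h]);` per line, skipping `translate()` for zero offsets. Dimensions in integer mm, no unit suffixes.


translate([0, 0, 453]) cube([512, 417, 36]);
cube([33, 33, 453]);
translate([479, 0, 0]) cube([33, 33, 453]);
translate([0, 384, 0]) cube([33, 33, 453]);
translate([479, 384, 0]) cube([33, 33, 453]);
translate([0, 396, 489]) cube([512, 21, 514]);
translate([0, 0, 660]) cube([28, 396, 28]);
translate([484, 0, 660]) cube([28, 396, 28]);
translate([0, 0, 489]) cube([28, 28, 171]);
translate([484, 0, 489]) cube([28, 28, 171]);


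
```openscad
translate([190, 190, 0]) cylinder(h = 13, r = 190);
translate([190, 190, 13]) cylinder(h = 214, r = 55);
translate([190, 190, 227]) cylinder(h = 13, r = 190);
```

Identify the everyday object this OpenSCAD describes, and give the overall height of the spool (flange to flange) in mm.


A spool. The overall height is 240 mm.

Three coaxial cylinders, large–small–large — a spool. Two 13 mm flanges and a 214 mm core give 13 + 214 + 13 = 240 mm.


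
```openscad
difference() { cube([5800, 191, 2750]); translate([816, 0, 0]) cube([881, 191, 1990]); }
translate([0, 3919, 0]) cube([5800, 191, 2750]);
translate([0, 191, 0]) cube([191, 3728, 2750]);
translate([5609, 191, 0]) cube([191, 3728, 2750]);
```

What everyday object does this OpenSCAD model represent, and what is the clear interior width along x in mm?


A single room. The interior width is 5418 mm.

Four walls enclosing a rectangle with a door in the front wall — a room. Outside width 5800 minus two 191 mm walls gives 5418 mm.


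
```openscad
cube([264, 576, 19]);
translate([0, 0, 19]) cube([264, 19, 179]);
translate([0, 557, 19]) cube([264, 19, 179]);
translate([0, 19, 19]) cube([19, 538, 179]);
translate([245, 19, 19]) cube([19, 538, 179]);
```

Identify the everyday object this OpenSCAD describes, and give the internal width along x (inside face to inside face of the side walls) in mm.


An open box. The internal width is 226 mm.

A 264×576 base slab with four walls standing on it — an open box. The base is 264 mm wide and the walls are 19 mm thick, so the internal width is 264 − 2 × 19 = 226 mm.


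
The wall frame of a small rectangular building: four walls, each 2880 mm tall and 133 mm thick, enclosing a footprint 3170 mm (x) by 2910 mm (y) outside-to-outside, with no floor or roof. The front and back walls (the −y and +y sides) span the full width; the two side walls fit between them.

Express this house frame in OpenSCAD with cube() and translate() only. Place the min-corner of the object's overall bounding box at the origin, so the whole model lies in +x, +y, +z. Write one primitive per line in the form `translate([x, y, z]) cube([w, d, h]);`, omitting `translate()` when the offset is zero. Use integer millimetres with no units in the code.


cube([3170, 133, 2880]);
translate([0, 2777, 0]) cube([3170, 133, 2880]);
translate([0, 133, 0]) cube([133, 2644, 2880]);
translate([3037, 133, 0]) cube([133, 2644, 2880]);


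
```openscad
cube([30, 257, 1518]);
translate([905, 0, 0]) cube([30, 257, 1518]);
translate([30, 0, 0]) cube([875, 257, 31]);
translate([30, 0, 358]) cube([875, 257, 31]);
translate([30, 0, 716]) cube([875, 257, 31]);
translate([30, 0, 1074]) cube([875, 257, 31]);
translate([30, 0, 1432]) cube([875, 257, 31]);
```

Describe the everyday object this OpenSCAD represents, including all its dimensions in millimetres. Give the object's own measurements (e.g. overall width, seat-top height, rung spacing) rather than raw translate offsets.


An open bookshelf. Two side panels, each 30 mm thick, 257 mm deep and 1518 mm tall, stand 935 mm apart (outside-to-outside). Between them sit 5 shelves, each 31 mm thick and 257 mm deep, spanning the full gap between the sides. The bottom shelf rests on the floor (its underside at z = 0) and the clear gap between one shelf's top and the next shelf's underside is 327 mm.
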